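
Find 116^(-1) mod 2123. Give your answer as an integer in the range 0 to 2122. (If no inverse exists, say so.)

970

Extended Euclidean algorithm:
2123 = 18*116 + 35
116 = 3*35 + 11
35 = 3*11 + 2
11 = 5*2 + 1
2 = 2*1 + 0
gcd = 1, so the inverse exists. Back-substitute:
1 = 11 − 5·2
1 = −5·35 + 16·11
1 = 16·116 − 53·35
1 = −53·2123 + 970·116
So 116·970 ≡ 1 (mod 2123).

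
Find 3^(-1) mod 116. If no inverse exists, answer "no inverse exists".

39

Run Euclid on (116, 3):
116 = 38×3 + 2
3 = 1×2 + 1
2 = 2×1 + 0
The gcd is 1. Working backward:
1 = 3 − 2
1 = −116 + 39·3
So 3·39 ≡ 1 (mod 116).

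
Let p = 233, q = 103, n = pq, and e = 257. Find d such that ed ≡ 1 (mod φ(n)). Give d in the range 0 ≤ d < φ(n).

15377

φ(n) = (p−1)(q−1) = 232·102 = 23664.
Need d with 257·d ≡ 1 (mod 23664). Apply the extended Euclidean algorithm:
23664 = 92*257 + 20
257 = 12*20 + 17
20 = 1*17 + 3
17 = 5*3 + 2
3 = 1*2 + 1
2 = 2*1 + 0
Back-substitute:
1 = 3 − 2
1 = −17 + 6·3
1 = 6·20 − 7·17
1 = −7·257 + 90·20
1 = 90·23664 − 8287·257
So 257·(-8287) ≡ 1 (mod 23664), hence d ≡ -8287 ≡ 15377 (mod 23664).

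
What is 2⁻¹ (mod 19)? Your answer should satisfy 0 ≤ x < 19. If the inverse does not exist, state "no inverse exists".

Run Euclid on (19, 2):
19 = 9*2 + 1
2 = 2*1 + 0
Since gcd(2, 19) = 1, back-substitute to write 1 as a combination:
1 = 19 − 9·2
So 2·(-9) ≡ 1 (mod 19), and -9 ≡ 10 (mod 19).

10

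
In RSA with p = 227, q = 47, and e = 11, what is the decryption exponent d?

9451

φ(n) = (p−1)(q−1) = 226·46 = 10396.
Need d with 11·d ≡ 1 (mod 10396). Apply the extended Euclidean algorithm:
10396 = 945×11 + 1
11 = 11×1 + 0
Back-substitute:
1 = 10396 − 945·11
So 11·(-945) ≡ 1 (mod 10396), hence d ≡ -945 ≡ 9451 (mod 10396).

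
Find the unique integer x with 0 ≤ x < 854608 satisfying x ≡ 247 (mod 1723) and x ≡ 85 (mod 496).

679109

Write x = 247 + 1723·k. Then 1723·k ≡ 85 − 247 ≡ 334 (mod 496).
Need 1723⁻¹ mod 496. Extended Euclid on (496, 235):
496 = 2*235 + 26
235 = 9*26 + 1
26 = 26*1 + 0
Back-substitute:
1 = 235 − 9·26
1 = −9·496 + 19·235
1723⁻¹ ≡ 19 (mod 496), so k ≡ 19·334 ≡ 394 (mod 496).
x = 247 + 1723·394 = 679109.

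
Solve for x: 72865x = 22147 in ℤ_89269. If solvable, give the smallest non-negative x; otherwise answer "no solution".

First find gcd(72865, 89269):
89269 = 1*72865 + 16404
72865 = 4*16404 + 7249
16404 = 2*7249 + 1906
7249 = 3*1906 + 1531
1906 = 1*1531 + 375
1531 = 4*375 + 31
375 = 12*31 + 3
31 = 10*3 + 1
3 = 3*1 + 0
gcd = 1, so a unique solution mod 89269 exists.
Back-substitute for the Bézout coefficients:
1 = 31 − 10·3
1 = −10·375 + 121·31
1 = 121·1531 − 494·375
1 = −494·1906 + 615·1531
1 = 615·7249 − 2339·1906
1 = −2339·16404 + 5293·7249
1 = 5293·72865 − 23511·16404
1 = −23511·89269 + 28804·72865
So 72865·(28804) ≡ 1 (mod 89269), giving 72865⁻¹ ≡ 28804.
x ≡ 72865⁻¹·22147 ≡ 28804·22147 ≡ 5914 (mod 89269).

5914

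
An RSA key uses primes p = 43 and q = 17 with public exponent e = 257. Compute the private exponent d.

φ(n) = (p−1)(q−1) = 42·16 = 672.
Need d with 257·d ≡ 1 (mod 672). Apply the extended Euclidean algorithm:
672 = 2·257 + 158
257 = 1·158 + 99
158 = 1·99 + 59
99 = 1·59 + 40
59 = 1·40 + 19
40 = 2·19 + 2
19 = 9·2 + 1
2 = 2·1 + 0
Back-substitute:
1 = 19 − 9·2
1 = −9·40 + 19·19
1 = 19·59 − 28·40
1 = −28·99 + 47·59
1 = 47·158 − 75·99
1 = −75·257 + 122·158
1 = 122·672 − 319·257
So 257·(-319) ≡ 1 (mod 672), hence d ≡ -319 ≡ 353 (mod 672).

353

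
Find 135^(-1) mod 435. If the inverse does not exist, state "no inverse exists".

Compute gcd(135, 435):
435 = 3*135 + 30
135 = 4*30 + 15
30 = 2*15 + 0
Since gcd = 15 > 1, 135 is not a unit mod 435.

no inverse exists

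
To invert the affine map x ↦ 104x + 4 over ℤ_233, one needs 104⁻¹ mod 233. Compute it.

Extended Euclidean algorithm:
233 = 2*104 + 25
104 = 4*25 + 4
25 = 6*4 + 1
4 = 4*1 + 0
The gcd is 1. Working backward:
1 = 25 − 6·4
1 = −6·104 + 25·25
1 = 25·233 − 56·104
Hence 104⁻¹ ≡ -56 ≡ 177 (mod 233).

177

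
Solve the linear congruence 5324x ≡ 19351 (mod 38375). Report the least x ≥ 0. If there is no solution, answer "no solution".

First find gcd(5324, 38375):
38375 = 7*5324 + 1107
5324 = 4*1107 + 896
1107 = 1*896 + 211
896 = 4*211 + 52
211 = 4*52 + 3
52 = 17*3 + 1
3 = 3*1 + 0
gcd = 1, so a unique solution mod 38375 exists.
Back-substitute for the Bézout coefficients:
1 = 52 − 17·3
1 = −17·211 + 69·52
1 = 69·896 − 293·211
1 = −293·1107 + 362·896
1 = 362·5324 − 1741·1107
1 = −1741·38375 + 12549·5324
So 5324·(12549) ≡ 1 (mod 38375), giving 5324⁻¹ ≡ 12549.
x ≡ 5324⁻¹·19351 ≡ 12549·19351 ≡ 37074 (mod 38375).

37074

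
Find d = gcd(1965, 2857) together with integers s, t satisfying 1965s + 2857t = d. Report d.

1

Euclidean algorithm:
2857 = 1×1965 + 892
1965 = 2×892 + 181
892 = 4×181 + 168
181 = 1×168 + 13
168 = 12×13 + 12
13 = 1×12 + 1
12 = 12×1 + 0
gcd(1965, 2857) = 1.
Back-substituting:
1 = 13 − 12
1 = −168 + 13·13
1 = 13·181 − 14·168
1 = −14·892 + 69·181
1 = 69·1965 − 152·892
1 = −152·2857 + 221·1965
So 1 = (-152)·2857 + (221)·1965.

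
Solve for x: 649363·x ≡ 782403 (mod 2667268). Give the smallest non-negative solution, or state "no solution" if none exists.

First find gcd(649363, 2667268):
2667268 = 4·649363 + 69816
649363 = 9·69816 + 21019
69816 = 3·21019 + 6759
21019 = 3·6759 + 742
6759 = 9·742 + 81
742 = 9·81 + 13
81 = 6·13 + 3
13 = 4·3 + 1
3 = 3·1 + 0
gcd = 1, so a unique solution mod 2667268 exists.
Back-substitute for the Bézout coefficients:
1 = 13 − 4·3
1 = −4·81 + 25·13
1 = 25·742 − 229·81
1 = −229·6759 + 2086·742
1 = 2086·21019 − 6487·6759
1 = −6487·69816 + 21547·21019
1 = 21547·649363 − 200410·69816
1 = −200410·2667268 + 823187·649363
So 649363·(823187) ≡ 1 (mod 2667268), giving 649363⁻¹ ≡ 823187.
x ≡ 649363⁻¹·782403 ≡ 823187·782403 ≡ 1441669 (mod 2667268).

1441669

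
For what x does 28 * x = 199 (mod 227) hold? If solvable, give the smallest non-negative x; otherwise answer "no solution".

226

First find gcd(28, 227):
227 = 8·28 + 3
28 = 9·3 + 1
3 = 3·1 + 0
gcd = 1, so a unique solution mod 227 exists.
Back-substitute for the Bézout coefficients:
1 = 28 − 9·3
1 = −9·227 + 73·28
So 28·(73) ≡ 1 (mod 227), giving 28⁻¹ ≡ 73.
x ≡ 28⁻¹·199 ≡ 73·199 ≡ 226 (mod 227).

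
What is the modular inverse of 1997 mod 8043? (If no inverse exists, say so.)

1901

gcd(8043, 1997) by repeated division:
8043 = 4×1997 + 55
1997 = 36×55 + 17
55 = 3×17 + 4
17 = 4×4 + 1
4 = 4×1 + 0
gcd = 1, so the inverse exists. Back-substitute:
1 = 17 − 4·4
1 = −4·55 + 13·17
1 = 13·1997 − 472·55
1 = −472·8043 + 1901·1997
So 1997·1901 ≡ 1 (mod 8043).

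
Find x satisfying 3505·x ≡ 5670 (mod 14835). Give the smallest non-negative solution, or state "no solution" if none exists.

First find gcd(3505, 14835):
14835 = 4×3505 + 815
3505 = 4×815 + 245
815 = 3×245 + 80
245 = 3×80 + 5
80 = 16×5 + 0
gcd = 5 and 5 | 5670, so solutions exist. Divide through by 5: 701x ≡ 1134 (mod 2967).
Now find 701⁻¹ mod 2967:
2967 = 4×701 + 163
701 = 4×163 + 49
163 = 3×49 + 16
49 = 3×16 + 1
16 = 16×1 + 0
Back-substitute:
1 = 49 − 3·16
1 = −3·163 + 10·49
1 = 10·701 − 43·163
1 = −43·2967 + 182·701
So 701⁻¹ ≡ 182 (mod 2967).
Then x ≡ 182·1134 ≡ 1665 (mod 2967); the smallest non-negative solution is x = 1665.

1665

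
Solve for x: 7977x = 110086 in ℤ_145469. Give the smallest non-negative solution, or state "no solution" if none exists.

90957

First find gcd(7977, 145469):
145469 = 18*7977 + 1883
7977 = 4*1883 + 445
1883 = 4*445 + 103
445 = 4*103 + 33
103 = 3*33 + 4
33 = 8*4 + 1
4 = 4*1 + 0
gcd = 1, so a unique solution mod 145469 exists.
Back-substitute for the Bézout coefficients:
1 = 33 − 8·4
1 = −8·103 + 25·33
1 = 25·445 − 108·103
1 = −108·1883 + 457·445
1 = 457·7977 − 1936·1883
1 = −1936·145469 + 35305·7977
So 7977·(35305) ≡ 1 (mod 145469), giving 7977⁻¹ ≡ 35305.
x ≡ 7977⁻¹·110086 ≡ 35305·110086 ≡ 90957 (mod 145469).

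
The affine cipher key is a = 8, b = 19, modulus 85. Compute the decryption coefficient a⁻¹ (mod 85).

32

Run Euclid on (85, 8):
85 = 10*8 + 5
8 = 1*5 + 3
5 = 1*3 + 2
3 = 1*2 + 1
2 = 2*1 + 0
Since gcd(8, 85) = 1, back-substitute to write 1 as a combination:
1 = 3 − 2
1 = −5 + 2·3
1 = 2·8 − 3·5
1 = −3·85 + 32·8
So 8·32 ≡ 1 (mod 85).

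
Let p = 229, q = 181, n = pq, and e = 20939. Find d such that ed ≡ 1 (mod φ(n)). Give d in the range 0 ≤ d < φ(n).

φ(n) = (p−1)(q−1) = 228·180 = 41040.
Need d with 20939·d ≡ 1 (mod 41040). Apply the extended Euclidean algorithm:
41040 = 1·20939 + 20101
20939 = 1·20101 + 838
20101 = 23·838 + 827
838 = 1·827 + 11
827 = 75·11 + 2
11 = 5·2 + 1
2 = 2·1 + 0
Back-substitute:
1 = 11 − 5·2
1 = −5·827 + 376·11
1 = 376·838 − 381·827
1 = −381·20101 + 9139·838
1 = 9139·20939 − 9520·20101
1 = −9520·41040 + 18659·20939
So 20939·18659 ≡ 1 (mod 41040), hence d = 18659.

18659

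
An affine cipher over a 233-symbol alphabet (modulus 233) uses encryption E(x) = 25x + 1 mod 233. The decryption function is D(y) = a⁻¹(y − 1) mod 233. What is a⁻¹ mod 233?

Extended Euclidean algorithm:
233 = 9·25 + 8
25 = 3·8 + 1
8 = 8·1 + 0
gcd = 1, so the inverse exists. Back-substitute:
1 = 25 − 3·8
1 = −3·233 + 28·25
So 25·28 ≡ 1 (mod 233).

28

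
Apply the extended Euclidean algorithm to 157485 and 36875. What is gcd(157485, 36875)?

5

Apply Euclid's algorithm to 157485 and 36875:
157485 = 4×36875 + 9985
36875 = 3×9985 + 6920
9985 = 1×6920 + 3065
6920 = 2×3065 + 790
3065 = 3×790 + 695
790 = 1×695 + 95
695 = 7×95 + 30
95 = 3×30 + 5
30 = 6×5 + 0
gcd(157485, 36875) = 5.
Back-substituting:
5 = 95 − 3·30
5 = −3·695 + 22·95
5 = 22·790 − 25·695
5 = −25·3065 + 97·790
5 = 97·6920 − 219·3065
5 = −219·9985 + 316·6920
5 = 316·36875 − 1167·9985
5 = −1167·157485 + 4984·36875
So 5 = (-1167)·157485 + (4984)·36875.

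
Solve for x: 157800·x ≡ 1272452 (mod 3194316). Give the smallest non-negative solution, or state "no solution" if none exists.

gcd(157800, 3194316):
3194316 = 20*157800 + 38316
157800 = 4*38316 + 4536
38316 = 8*4536 + 2028
4536 = 2*2028 + 480
2028 = 4*480 + 108
480 = 4*108 + 48
108 = 2*48 + 12
48 = 4*12 + 0
gcd = 12, but 12 ∤ 1272452, so the congruence has no solution.

no solution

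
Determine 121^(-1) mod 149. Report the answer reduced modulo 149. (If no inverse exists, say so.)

Run Euclid on (149, 121):
149 = 1×121 + 28
121 = 4×28 + 9
28 = 3×9 + 1
9 = 9×1 + 0
Since gcd(121, 149) = 1, back-substitute to write 1 as a combination:
1 = 28 − 3·9
1 = −3·121 + 13·28
1 = 13·149 − 16·121
Thus 121·(-16) ≡ 1 (mod 149); reducing, -16 mod 149 = 133.

133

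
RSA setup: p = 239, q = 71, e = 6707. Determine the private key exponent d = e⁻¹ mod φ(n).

φ(n) = (p−1)(q−1) = 238·70 = 16660.
Need d with 6707·d ≡ 1 (mod 16660). Apply the extended Euclidean algorithm:
16660 = 2×6707 + 3246
6707 = 2×3246 + 215
3246 = 15×215 + 21
215 = 10×21 + 5
21 = 4×5 + 1
5 = 5×1 + 0
Back-substitute:
1 = 21 − 4·5
1 = −4·215 + 41·21
1 = 41·3246 − 619·215
1 = −619·6707 + 1279·3246
1 = 1279·16660 − 3177·6707
So 6707·(-3177) ≡ 1 (mod 16660), hence d ≡ -3177 ≡ 13483 (mod 16660).

13483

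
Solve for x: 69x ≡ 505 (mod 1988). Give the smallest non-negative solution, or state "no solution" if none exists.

209

First find gcd(69, 1988):
1988 = 28·69 + 56
69 = 1·56 + 13
56 = 4·13 + 4
13 = 3·4 + 1
4 = 4·1 + 0
gcd = 1, so a unique solution mod 1988 exists.
Back-substitute for the Bézout coefficients:
1 = 13 − 3·4
1 = −3·56 + 13·13
1 = 13·69 − 16·56
1 = −16·1988 + 461·69
So 69·(461) ≡ 1 (mod 1988), giving 69⁻¹ ≡ 461.
x ≡ 69⁻¹·505 ≡ 461·505 ≡ 209 (mod 1988).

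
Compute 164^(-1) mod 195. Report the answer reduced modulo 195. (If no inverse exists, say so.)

Apply the Euclidean algorithm to 195 and 164:
195 = 1·164 + 31
164 = 5·31 + 9
31 = 3·9 + 4
9 = 2·4 + 1
4 = 4·1 + 0
Since gcd(164, 195) = 1, back-substitute to write 1 as a combination:
1 = 9 − 2·4
1 = −2·31 + 7·9
1 = 7·164 − 37·31
1 = −37·195 + 44·164
So 164·44 ≡ 1 (mod 195).

44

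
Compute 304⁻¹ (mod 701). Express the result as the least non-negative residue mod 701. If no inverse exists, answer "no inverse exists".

Apply the Euclidean algorithm to 701 and 304:
701 = 2×304 + 93
304 = 3×93 + 25
93 = 3×25 + 18
25 = 1×18 + 7
18 = 2×7 + 4
7 = 1×4 + 3
4 = 1×3 + 1
3 = 3×1 + 0
Since gcd(304, 701) = 1, back-substitute to write 1 as a combination:
1 = 4 − 3
1 = −7 + 2·4
1 = 2·18 − 5·7
1 = −5·25 + 7·18
1 = 7·93 − 26·25
1 = −26·304 + 85·93
1 = 85·701 − 196·304
So 304·(-196) ≡ 1 (mod 701), and -196 ≡ 505 (mod 701).

505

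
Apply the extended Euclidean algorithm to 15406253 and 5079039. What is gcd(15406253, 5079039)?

Repeated division:
15406253 = 3·5079039 + 169136
5079039 = 30·169136 + 4959
169136 = 34·4959 + 530
4959 = 9·530 + 189
530 = 2·189 + 152
189 = 1·152 + 37
152 = 4·37 + 4
37 = 9·4 + 1
4 = 4·1 + 0
gcd(15406253, 5079039) = 1.
Express as a combination:
1 = 37 − 9·4
1 = −9·152 + 37·37
1 = 37·189 − 46·152
1 = −46·530 + 129·189
1 = 129·4959 − 1207·530
1 = −1207·169136 + 41167·4959
1 = 41167·5079039 − 1236217·169136
1 = −1236217·15406253 + 3749818·5079039
So 1 = (-1236217)·15406253 + (3749818)·5079039.

1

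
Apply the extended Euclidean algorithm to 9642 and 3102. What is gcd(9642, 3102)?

6

Euclidean algorithm:
9642 = 3·3102 + 336
3102 = 9·336 + 78
336 = 4·78 + 24
78 = 3·24 + 6
24 = 4·6 + 0
gcd(9642, 3102) = 6.
Express as a combination:
6 = 78 − 3·24
6 = −3·336 + 13·78
6 = 13·3102 − 120·336
6 = −120·9642 + 373·3102
So 6 = (-120)·9642 + (373)·3102.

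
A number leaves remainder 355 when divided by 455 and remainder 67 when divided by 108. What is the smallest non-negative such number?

33115

Write x = 355 + 455·k. Then 455·k ≡ 67 − 355 ≡ 36 (mod 108).
Need 455⁻¹ mod 108. Extended Euclid on (108, 23):
108 = 4·23 + 16
23 = 1·16 + 7
16 = 2·7 + 2
7 = 3·2 + 1
2 = 2·1 + 0
Back-substitute:
1 = 7 − 3·2
1 = −3·16 + 7·7
1 = 7·23 − 10·16
1 = −10·108 + 47·23
455⁻¹ ≡ 47 (mod 108), so k ≡ 47·36 ≡ 72 (mod 108).
x = 355 + 455·72 = 33115.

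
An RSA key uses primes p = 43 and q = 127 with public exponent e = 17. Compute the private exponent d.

3113

φ(n) = (p−1)(q−1) = 42·126 = 5292.
Need d with 17·d ≡ 1 (mod 5292). Apply the extended Euclidean algorithm:
5292 = 311×17 + 5
17 = 3×5 + 2
5 = 2×2 + 1
2 = 2×1 + 0
Back-substitute:
1 = 5 − 2·2
1 = −2·17 + 7·5
1 = 7·5292 − 2179·17
So 17·(-2179) ≡ 1 (mod 5292), hence d ≡ -2179 ≡ 3113 (mod 5292).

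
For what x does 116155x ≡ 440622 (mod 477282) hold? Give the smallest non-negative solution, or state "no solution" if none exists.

First find gcd(116155, 477282):
477282 = 4*116155 + 12662
116155 = 9*12662 + 2197
12662 = 5*2197 + 1677
2197 = 1*1677 + 520
1677 = 3*520 + 117
520 = 4*117 + 52
117 = 2*52 + 13
52 = 4*13 + 0
gcd = 13 and 13 | 440622, so solutions exist. Divide through by 13: 8935x ≡ 33894 (mod 36714).
Now find 8935⁻¹ mod 36714:
36714 = 4×8935 + 974
8935 = 9×974 + 169
974 = 5×169 + 129
169 = 1×129 + 40
129 = 3×40 + 9
40 = 4×9 + 4
9 = 2×4 + 1
4 = 4×1 + 0
Back-substitute:
1 = 9 − 2·4
1 = −2·40 + 9·9
1 = 9·129 − 29·40
1 = −29·169 + 38·129
1 = 38·974 − 219·169
1 = −219·8935 + 2009·974
1 = 2009·36714 − 8255·8935
So 8935·(-8255) ≡ 1 (mod 36714), i.e. 8935⁻¹ ≡ 28459.
Then x ≡ 28459·33894 ≡ 2424 (mod 36714); the smallest non-negative solution is x = 2424.

2424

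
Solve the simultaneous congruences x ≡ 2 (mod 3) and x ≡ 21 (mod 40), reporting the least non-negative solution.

Write x = 2 + 3·k. Then 3·k ≡ 21 − 2 ≡ 19 (mod 40).
Need 3⁻¹ mod 40. Extended Euclid on (40, 3):
40 = 13·3 + 1
3 = 3·1 + 0
Back-substitute:
1 = 40 − 13·3
3⁻¹ ≡ 27 (mod 40), so k ≡ 27·19 ≡ 33 (mod 40).
x = 2 + 3·33 = 101.

101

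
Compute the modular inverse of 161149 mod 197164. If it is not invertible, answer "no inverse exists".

80497

Extended Euclidean algorithm:
197164 = 1×161149 + 36015
161149 = 4×36015 + 17089
36015 = 2×17089 + 1837
17089 = 9×1837 + 556
1837 = 3×556 + 169
556 = 3×169 + 49
169 = 3×49 + 22
49 = 2×22 + 5
22 = 4×5 + 2
5 = 2×2 + 1
2 = 2×1 + 0
The gcd is 1. Working backward:
1 = 5 − 2·2
1 = −2·22 + 9·5
1 = 9·49 − 20·22
1 = −20·169 + 69·49
1 = 69·556 − 227·169
1 = −227·1837 + 750·556
1 = 750·17089 − 6977·1837
1 = −6977·36015 + 14704·17089
1 = 14704·161149 − 65793·36015
1 = −65793·197164 + 80497·161149
So 161149·80497 ≡ 1 (mod 197164).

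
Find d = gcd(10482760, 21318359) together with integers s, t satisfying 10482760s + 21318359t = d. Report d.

Apply Euclid's algorithm to 21318359 and 10482760:
21318359 = 2×10482760 + 352839
10482760 = 29×352839 + 250429
352839 = 1×250429 + 102410
250429 = 2×102410 + 45609
102410 = 2×45609 + 11192
45609 = 4×11192 + 841
11192 = 13×841 + 259
841 = 3×259 + 64
259 = 4×64 + 3
64 = 21×3 + 1
3 = 3×1 + 0
gcd(10482760, 21318359) = 1.
Express as a combination:
1 = 64 − 21·3
1 = −21·259 + 85·64
1 = 85·841 − 276·259
1 = −276·11192 + 3673·841
1 = 3673·45609 − 14968·11192
1 = −14968·102410 + 33609·45609
1 = 33609·250429 − 82186·102410
1 = −82186·352839 + 115795·250429
1 = 115795·10482760 − 3440241·352839
1 = −3440241·21318359 + 6996277·10482760
So 1 = (-3440241)·21318359 + (6996277)·10482760.

1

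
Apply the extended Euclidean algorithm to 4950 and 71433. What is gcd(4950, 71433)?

9

Euclidean algorithm:
71433 = 14·4950 + 2133
4950 = 2·2133 + 684
2133 = 3·684 + 81
684 = 8·81 + 36
81 = 2·36 + 9
36 = 4·9 + 0
gcd(4950, 71433) = 9.
Express as a combination:
9 = 81 − 2·36
9 = −2·684 + 17·81
9 = 17·2133 − 53·684
9 = −53·4950 + 123·2133
9 = 123·71433 − 1775·4950
So 9 = (123)·71433 + (-1775)·4950.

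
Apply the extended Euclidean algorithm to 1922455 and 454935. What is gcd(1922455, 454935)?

5

Apply Euclid's algorithm to 1922455 and 454935:
1922455 = 4×454935 + 102715
454935 = 4×102715 + 44075
102715 = 2×44075 + 14565
44075 = 3×14565 + 380
14565 = 38×380 + 125
380 = 3×125 + 5
125 = 25×5 + 0
gcd(1922455, 454935) = 5.
Express as a combination:
5 = 380 − 3·125
5 = −3·14565 + 115·380
5 = 115·44075 − 348·14565
5 = −348·102715 + 811·44075
5 = 811·454935 − 3592·102715
5 = −3592·1922455 + 15179·454935
So 5 = (-3592)·1922455 + (15179)·454935.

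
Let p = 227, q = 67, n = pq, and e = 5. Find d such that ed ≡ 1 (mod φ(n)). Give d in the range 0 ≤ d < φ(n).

φ(n) = (p−1)(q−1) = 226·66 = 14916.
Need d with 5·d ≡ 1 (mod 14916). Apply the extended Euclidean algorithm:
14916 = 2983·5 + 1
5 = 5·1 + 0
Back-substitute:
1 = 14916 − 2983·5
So 5·(-2983) ≡ 1 (mod 14916), hence d ≡ -2983 ≡ 11933 (mod 14916).

11933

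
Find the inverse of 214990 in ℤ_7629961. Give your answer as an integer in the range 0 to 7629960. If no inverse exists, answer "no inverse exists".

Extended Euclidean algorithm:
7629961 = 35·214990 + 105311
214990 = 2·105311 + 4368
105311 = 24·4368 + 479
4368 = 9·479 + 57
479 = 8·57 + 23
57 = 2·23 + 11
23 = 2·11 + 1
11 = 11·1 + 0
Since gcd(214990, 7629961) = 1, back-substitute to write 1 as a combination:
1 = 23 − 2·11
1 = −2·57 + 5·23
1 = 5·479 − 42·57
1 = −42·4368 + 383·479
1 = 383·105311 − 9234·4368
1 = −9234·214990 + 18851·105311
1 = 18851·7629961 − 669019·214990
Thus 214990·(-669019) ≡ 1 (mod 7629961); reducing, -669019 mod 7629961 = 6960942.

6960942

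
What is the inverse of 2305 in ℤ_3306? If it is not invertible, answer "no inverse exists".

Run Euclid on (3306, 2305):
3306 = 1·2305 + 1001
2305 = 2·1001 + 303
1001 = 3·303 + 92
303 = 3·92 + 27
92 = 3·27 + 11
27 = 2·11 + 5
11 = 2·5 + 1
5 = 5·1 + 0
Since gcd(2305, 3306) = 1, back-substitute to write 1 as a combination:
1 = 11 − 2·5
1 = −2·27 + 5·11
1 = 5·92 − 17·27
1 = −17·303 + 56·92
1 = 56·1001 − 185·303
1 = −185·2305 + 426·1001
1 = 426·3306 − 611·2305
Hence 2305⁻¹ ≡ -611 ≡ 2695 (mod 3306).

2695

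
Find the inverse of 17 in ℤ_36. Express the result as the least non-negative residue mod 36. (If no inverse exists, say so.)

Extended Euclidean algorithm:
36 = 2×17 + 2
17 = 8×2 + 1
2 = 2×1 + 0
gcd = 1, so the inverse exists. Back-substitute:
1 = 17 − 8·2
1 = −8·36 + 17·17
So 17·17 ≡ 1 (mod 36).

17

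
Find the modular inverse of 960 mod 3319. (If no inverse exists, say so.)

2631

Apply the Euclidean algorithm to 3319 and 960:
3319 = 3·960 + 439
960 = 2·439 + 82
439 = 5·82 + 29
82 = 2·29 + 24
29 = 1·24 + 5
24 = 4·5 + 4
5 = 1·4 + 1
4 = 4·1 + 0
Since gcd(960, 3319) = 1, back-substitute to write 1 as a combination:
1 = 5 − 4
1 = −24 + 5·5
1 = 5·29 − 6·24
1 = −6·82 + 17·29
1 = 17·439 − 91·82
1 = −91·960 + 199·439
1 = 199·3319 − 688·960
Hence 960⁻¹ ≡ -688 ≡ 2631 (mod 3319).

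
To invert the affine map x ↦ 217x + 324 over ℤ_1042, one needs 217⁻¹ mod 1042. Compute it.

509

Apply the Euclidean algorithm to 1042 and 217:
1042 = 4×217 + 174
217 = 1×174 + 43
174 = 4×43 + 2
43 = 21×2 + 1
2 = 2×1 + 0
Since gcd(217, 1042) = 1, back-substitute to write 1 as a combination:
1 = 43 − 21·2
1 = −21·174 + 85·43
1 = 85·217 − 106·174
1 = −106·1042 + 509·217
So 217·509 ≡ 1 (mod 1042).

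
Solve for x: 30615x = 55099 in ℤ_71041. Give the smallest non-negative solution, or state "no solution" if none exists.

First find gcd(30615, 71041):
71041 = 2×30615 + 9811
30615 = 3×9811 + 1182
9811 = 8×1182 + 355
1182 = 3×355 + 117
355 = 3×117 + 4
117 = 29×4 + 1
4 = 4×1 + 0
gcd = 1, so a unique solution mod 71041 exists.
Back-substitute for the Bézout coefficients:
1 = 117 − 29·4
1 = −29·355 + 88·117
1 = 88·1182 − 293·355
1 = −293·9811 + 2432·1182
1 = 2432·30615 − 7589·9811
1 = −7589·71041 + 17610·30615
So 30615·(17610) ≡ 1 (mod 71041), giving 30615⁻¹ ≡ 17610.
x ≡ 30615⁻¹·55099 ≡ 17610·55099 ≡ 15412 (mod 71041).

15412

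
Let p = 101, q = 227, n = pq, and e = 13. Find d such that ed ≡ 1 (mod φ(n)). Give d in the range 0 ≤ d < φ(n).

φ(n) = (p−1)(q−1) = 100·226 = 22600.
Need d with 13·d ≡ 1 (mod 22600). Apply the extended Euclidean algorithm:
22600 = 1738×13 + 6
13 = 2×6 + 1
6 = 6×1 + 0
Back-substitute:
1 = 13 − 2·6
1 = −2·22600 + 3477·13
So 13·3477 ≡ 1 (mod 22600), hence d = 3477.

3477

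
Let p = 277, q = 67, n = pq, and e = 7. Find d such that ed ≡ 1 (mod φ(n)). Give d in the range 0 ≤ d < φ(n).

7807

φ(n) = (p−1)(q−1) = 276·66 = 18216.
Need d with 7·d ≡ 1 (mod 18216). Apply the extended Euclidean algorithm:
18216 = 2602×7 + 2
7 = 3×2 + 1
2 = 2×1 + 0
Back-substitute:
1 = 7 − 3·2
1 = −3·18216 + 7807·7
So 7·7807 ≡ 1 (mod 18216), hence d = 7807.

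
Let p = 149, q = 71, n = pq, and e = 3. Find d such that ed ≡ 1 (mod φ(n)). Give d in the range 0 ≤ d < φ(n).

6907

φ(n) = (p−1)(q−1) = 148·70 = 10360.
Need d with 3·d ≡ 1 (mod 10360). Apply the extended Euclidean algorithm:
10360 = 3453·3 + 1
3 = 3·1 + 0
Back-substitute:
1 = 10360 − 3453·3
So 3·(-3453) ≡ 1 (mod 10360), hence d ≡ -3453 ≡ 6907 (mod 10360).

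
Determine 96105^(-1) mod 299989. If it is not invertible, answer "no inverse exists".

225904

Extended Euclidean algorithm:
299989 = 3×96105 + 11674
96105 = 8×11674 + 2713
11674 = 4×2713 + 822
2713 = 3×822 + 247
822 = 3×247 + 81
247 = 3×81 + 4
81 = 20×4 + 1
4 = 4×1 + 0
The gcd is 1. Working backward:
1 = 81 − 20·4
1 = −20·247 + 61·81
1 = 61·822 − 203·247
1 = −203·2713 + 670·822
1 = 670·11674 − 2883·2713
1 = −2883·96105 + 23734·11674
1 = 23734·299989 − 74085·96105
Thus 96105·(-74085) ≡ 1 (mod 299989); reducing, -74085 mod 299989 = 225904.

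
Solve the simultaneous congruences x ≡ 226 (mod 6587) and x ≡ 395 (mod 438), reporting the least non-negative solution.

744557

Write x = 226 + 6587·k. Then 6587·k ≡ 395 − 226 ≡ 169 (mod 438).
Need 6587⁻¹ mod 438. Extended Euclid on (438, 17):
438 = 25*17 + 13
17 = 1*13 + 4
13 = 3*4 + 1
4 = 4*1 + 0
Back-substitute:
1 = 13 − 3·4
1 = −3·17 + 4·13
1 = 4·438 − 103·17
6587⁻¹ ≡ 335 (mod 438), so k ≡ 335·169 ≡ 113 (mod 438).
x = 226 + 6587·113 = 744557.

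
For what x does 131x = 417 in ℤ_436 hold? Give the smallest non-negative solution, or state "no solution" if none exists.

123

First find gcd(131, 436):
436 = 3×131 + 43
131 = 3×43 + 2
43 = 21×2 + 1
2 = 2×1 + 0
gcd = 1, so a unique solution mod 436 exists.
Back-substitute for the Bézout coefficients:
1 = 43 − 21·2
1 = −21·131 + 64·43
1 = 64·436 − 213·131
So 131·(-213) ≡ 1 (mod 436), giving 131⁻¹ ≡ 223.
x ≡ 131⁻¹·417 ≡ 223·417 ≡ 123 (mod 436).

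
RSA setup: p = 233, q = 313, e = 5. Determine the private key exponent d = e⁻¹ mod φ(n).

φ(n) = (p−1)(q−1) = 232·312 = 72384.
Need d with 5·d ≡ 1 (mod 72384). Apply the extended Euclidean algorithm:
72384 = 14476·5 + 4
5 = 1·4 + 1
4 = 4·1 + 0
Back-substitute:
1 = 5 − 4
1 = −72384 + 14477·5
So 5·14477 ≡ 1 (mod 72384), hence d = 14477.

14477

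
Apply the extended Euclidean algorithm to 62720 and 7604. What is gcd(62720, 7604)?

4

Apply Euclid's algorithm to 62720 and 7604:
62720 = 8*7604 + 1888
7604 = 4*1888 + 52
1888 = 36*52 + 16
52 = 3*16 + 4
16 = 4*4 + 0
gcd(62720, 7604) = 4.
Express as a combination:
4 = 52 − 3·16
4 = −3·1888 + 109·52
4 = 109·7604 − 439·1888
4 = −439·62720 + 3621·7604
So 4 = (-439)·62720 + (3621)·7604.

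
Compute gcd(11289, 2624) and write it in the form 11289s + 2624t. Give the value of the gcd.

1

Repeated division:
11289 = 4·2624 + 793
2624 = 3·793 + 245
793 = 3·245 + 58
245 = 4·58 + 13
58 = 4·13 + 6
13 = 2·6 + 1
6 = 6·1 + 0
gcd(11289, 2624) = 1.
Back-substituting:
1 = 13 − 2·6
1 = −2·58 + 9·13
1 = 9·245 − 38·58
1 = −38·793 + 123·245
1 = 123·2624 − 407·793
1 = −407·11289 + 1751·2624
So 1 = (-407)·11289 + (1751)·2624.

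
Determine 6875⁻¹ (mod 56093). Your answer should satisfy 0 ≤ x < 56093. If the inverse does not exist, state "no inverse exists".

Apply the Euclidean algorithm to 56093 and 6875:
56093 = 8*6875 + 1093
6875 = 6*1093 + 317
1093 = 3*317 + 142
317 = 2*142 + 33
142 = 4*33 + 10
33 = 3*10 + 3
10 = 3*3 + 1
3 = 3*1 + 0
The gcd is 1. Working backward:
1 = 10 − 3·3
1 = −3·33 + 10·10
1 = 10·142 − 43·33
1 = −43·317 + 96·142
1 = 96·1093 − 331·317
1 = −331·6875 + 2082·1093
1 = 2082·56093 − 16987·6875
So 6875·(-16987) ≡ 1 (mod 56093), and -16987 ≡ 39106 (mod 56093).

39106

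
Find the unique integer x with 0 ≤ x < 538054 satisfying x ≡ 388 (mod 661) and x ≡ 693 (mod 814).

Write x = 388 + 661·k. Then 661·k ≡ 693 − 388 ≡ 305 (mod 814).
Need 661⁻¹ mod 814. Extended Euclid on (814, 661):
814 = 1*661 + 153
661 = 4*153 + 49
153 = 3*49 + 6
49 = 8*6 + 1
6 = 6*1 + 0
Back-substitute:
1 = 49 − 8·6
1 = −8·153 + 25·49
1 = 25·661 − 108·153
1 = −108·814 + 133·661
661⁻¹ ≡ 133 (mod 814), so k ≡ 133·305 ≡ 679 (mod 814).
x = 388 + 661·679 = 449207.

449207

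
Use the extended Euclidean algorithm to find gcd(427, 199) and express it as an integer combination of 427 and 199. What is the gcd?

Apply Euclid's algorithm to 427 and 199:
427 = 2×199 + 29
199 = 6×29 + 25
29 = 1×25 + 4
25 = 6×4 + 1
4 = 4×1 + 0
gcd(427, 199) = 1.
Back-substituting:
1 = 25 − 6·4
1 = −6·29 + 7·25
1 = 7·199 − 48·29
1 = −48·427 + 103·199
So 1 = (-48)·427 + (103)·199.

1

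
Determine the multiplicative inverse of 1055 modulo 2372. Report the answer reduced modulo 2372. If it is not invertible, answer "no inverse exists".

679

gcd(2372, 1055) by repeated division:
2372 = 2*1055 + 262
1055 = 4*262 + 7
262 = 37*7 + 3
7 = 2*3 + 1
3 = 3*1 + 0
gcd = 1, so the inverse exists. Back-substitute:
1 = 7 − 2·3
1 = −2·262 + 75·7
1 = 75·1055 − 302·262
1 = −302·2372 + 679·1055
So 1055·679 ≡ 1 (mod 2372).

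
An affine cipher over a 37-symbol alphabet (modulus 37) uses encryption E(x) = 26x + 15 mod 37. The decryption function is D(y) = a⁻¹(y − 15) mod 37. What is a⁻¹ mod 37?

Extended Euclidean algorithm:
37 = 1×26 + 11
26 = 2×11 + 4
11 = 2×4 + 3
4 = 1×3 + 1
3 = 3×1 + 0
gcd = 1, so the inverse exists. Back-substitute:
1 = 4 − 3
1 = −11 + 3·4
1 = 3·26 − 7·11
1 = −7·37 + 10·26
So 26·10 ≡ 1 (mod 37).

10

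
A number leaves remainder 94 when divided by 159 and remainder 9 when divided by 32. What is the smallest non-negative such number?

3433

Write x = 94 + 159·k. Then 159·k ≡ 9 − 94 ≡ 11 (mod 32).
Need 159⁻¹ mod 32. Extended Euclid on (32, 31):
32 = 1×31 + 1
31 = 31×1 + 0
Back-substitute:
1 = 32 − 31
159⁻¹ ≡ 31 (mod 32), so k ≡ 31·11 ≡ 21 (mod 32).
x = 94 + 159·21 = 3433.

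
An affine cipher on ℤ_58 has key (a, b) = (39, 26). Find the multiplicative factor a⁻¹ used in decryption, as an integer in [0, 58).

3

gcd(58, 39) by repeated division:
58 = 1*39 + 19
39 = 2*19 + 1
19 = 19*1 + 0
The gcd is 1. Working backward:
1 = 39 − 2·19
1 = −2·58 + 3·39
So 39·3 ≡ 1 (mod 58).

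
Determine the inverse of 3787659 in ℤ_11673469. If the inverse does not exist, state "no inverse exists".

Extended Euclidean algorithm:
11673469 = 3*3787659 + 310492
3787659 = 12*310492 + 61755
310492 = 5*61755 + 1717
61755 = 35*1717 + 1660
1717 = 1*1660 + 57
1660 = 29*57 + 7
57 = 8*7 + 1
7 = 7*1 + 0
gcd = 1, so the inverse exists. Back-substitute:
1 = 57 − 8·7
1 = −8·1660 + 233·57
1 = 233·1717 − 241·1660
1 = −241·61755 + 8668·1717
1 = 8668·310492 − 43581·61755
1 = −43581·3787659 + 531640·310492
1 = 531640·11673469 − 1638501·3787659
Thus 3787659·(-1638501) ≡ 1 (mod 11673469); reducing, -1638501 mod 11673469 = 10034968.

10034968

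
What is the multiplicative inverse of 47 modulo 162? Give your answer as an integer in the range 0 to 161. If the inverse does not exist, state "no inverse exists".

Run Euclid on (162, 47):
162 = 3×47 + 21
47 = 2×21 + 5
21 = 4×5 + 1
5 = 5×1 + 0
gcd = 1, so the inverse exists. Back-substitute:
1 = 21 − 4·5
1 = −4·47 + 9·21
1 = 9·162 − 31·47
Thus 47·(-31) ≡ 1 (mod 162); reducing, -31 mod 162 = 131.

131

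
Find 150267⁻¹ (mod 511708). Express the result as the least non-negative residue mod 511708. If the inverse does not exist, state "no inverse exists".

gcd(511708, 150267) by repeated division:
511708 = 3*150267 + 60907
150267 = 2*60907 + 28453
60907 = 2*28453 + 4001
28453 = 7*4001 + 446
4001 = 8*446 + 433
446 = 1*433 + 13
433 = 33*13 + 4
13 = 3*4 + 1
4 = 4*1 + 0
Since gcd(150267, 511708) = 1, back-substitute to write 1 as a combination:
1 = 13 − 3·4
1 = −3·433 + 100·13
1 = 100·446 − 103·433
1 = −103·4001 + 924·446
1 = 924·28453 − 6571·4001
1 = −6571·60907 + 14066·28453
1 = 14066·150267 − 34703·60907
1 = −34703·511708 + 118175·150267
So 150267·118175 ≡ 1 (mod 511708).

118175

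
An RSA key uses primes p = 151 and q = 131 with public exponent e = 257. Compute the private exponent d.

18893

φ(n) = (p−1)(q−1) = 150·130 = 19500.
Need d with 257·d ≡ 1 (mod 19500). Apply the extended Euclidean algorithm:
19500 = 75·257 + 225
257 = 1·225 + 32
225 = 7·32 + 1
32 = 32·1 + 0
Back-substitute:
1 = 225 − 7·32
1 = −7·257 + 8·225
1 = 8·19500 − 607·257
So 257·(-607) ≡ 1 (mod 19500), hence d ≡ -607 ≡ 18893 (mod 19500).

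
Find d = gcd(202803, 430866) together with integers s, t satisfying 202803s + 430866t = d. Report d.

Apply Euclid's algorithm to 430866 and 202803:
430866 = 2*202803 + 25260
202803 = 8*25260 + 723
25260 = 34*723 + 678
723 = 1*678 + 45
678 = 15*45 + 3
45 = 15*3 + 0
gcd(202803, 430866) = 3.
Back-substituting:
3 = 678 − 15·45
3 = −15·723 + 16·678
3 = 16·25260 − 559·723
3 = −559·202803 + 4488·25260
3 = 4488·430866 − 9535·202803
So 3 = (4488)·430866 + (-9535)·202803.

3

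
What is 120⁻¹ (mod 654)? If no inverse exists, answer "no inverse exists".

no inverse exists

Compute gcd(120, 654):
654 = 5*120 + 54
120 = 2*54 + 12
54 = 4*12 + 6
12 = 2*6 + 0
Since gcd = 6 > 1, 120 is not a unit mod 654.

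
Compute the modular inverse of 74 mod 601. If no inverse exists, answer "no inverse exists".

333

gcd(601, 74) by repeated division:
601 = 8×74 + 9
74 = 8×9 + 2
9 = 4×2 + 1
2 = 2×1 + 0
gcd = 1, so the inverse exists. Back-substitute:
1 = 9 − 4·2
1 = −4·74 + 33·9
1 = 33·601 − 268·74
Thus 74·(-268) ≡ 1 (mod 601); reducing, -268 mod 601 = 333.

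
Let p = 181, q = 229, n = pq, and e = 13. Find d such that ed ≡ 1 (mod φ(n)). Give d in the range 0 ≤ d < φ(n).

φ(n) = (p−1)(q−1) = 180·228 = 41040.
Need d with 13·d ≡ 1 (mod 41040). Apply the extended Euclidean algorithm:
41040 = 3156×13 + 12
13 = 1×12 + 1
12 = 12×1 + 0
Back-substitute:
1 = 13 − 12
1 = −41040 + 3157·13
So 13·3157 ≡ 1 (mod 41040), hence d = 3157.

3157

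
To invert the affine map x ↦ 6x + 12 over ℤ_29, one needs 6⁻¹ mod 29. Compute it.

Run Euclid on (29, 6):
29 = 4*6 + 5
6 = 1*5 + 1
5 = 5*1 + 0
gcd = 1, so the inverse exists. Back-substitute:
1 = 6 − 5
1 = −29 + 5·6
So 6·5 ≡ 1 (mod 29).

5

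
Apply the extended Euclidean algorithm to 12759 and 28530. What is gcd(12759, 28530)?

Euclidean algorithm:
28530 = 2·12759 + 3012
12759 = 4·3012 + 711
3012 = 4·711 + 168
711 = 4·168 + 39
168 = 4·39 + 12
39 = 3·12 + 3
12 = 4·3 + 0
gcd(12759, 28530) = 3.
Back-substituting:
3 = 39 − 3·12
3 = −3·168 + 13·39
3 = 13·711 − 55·168
3 = −55·3012 + 233·711
3 = 233·12759 − 987·3012
3 = −987·28530 + 2207·12759
So 3 = (-987)·28530 + (2207)·12759.

3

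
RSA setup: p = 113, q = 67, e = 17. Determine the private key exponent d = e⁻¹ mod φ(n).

2609

φ(n) = (p−1)(q−1) = 112·66 = 7392.
Need d with 17·d ≡ 1 (mod 7392). Apply the extended Euclidean algorithm:
7392 = 434×17 + 14
17 = 1×14 + 3
14 = 4×3 + 2
3 = 1×2 + 1
2 = 2×1 + 0
Back-substitute:
1 = 3 − 2
1 = −14 + 5·3
1 = 5·17 − 6·14
1 = −6·7392 + 2609·17
So 17·2609 ≡ 1 (mod 7392), hence d = 2609.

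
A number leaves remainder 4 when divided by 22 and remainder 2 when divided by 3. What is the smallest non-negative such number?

26

Write x = 4 + 22·k. Then 22·k ≡ 2 − 4 ≡ 1 (mod 3).
Need 22⁻¹ mod 3. Extended Euclid on (3, 1):
3 = 3*1 + 0
22⁻¹ ≡ 1 (mod 3), so k ≡ 1·1 ≡ 1 (mod 3).
x = 4 + 22·1 = 26.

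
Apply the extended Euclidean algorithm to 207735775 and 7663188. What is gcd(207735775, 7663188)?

Apply Euclid's algorithm to 207735775 and 7663188:
207735775 = 27×7663188 + 829699
7663188 = 9×829699 + 195897
829699 = 4×195897 + 46111
195897 = 4×46111 + 11453
46111 = 4×11453 + 299
11453 = 38×299 + 91
299 = 3×91 + 26
91 = 3×26 + 13
26 = 2×13 + 0
gcd(207735775, 7663188) = 13.
Express as a combination:
13 = 91 − 3·26
13 = −3·299 + 10·91
13 = 10·11453 − 383·299
13 = −383·46111 + 1542·11453
13 = 1542·195897 − 6551·46111
13 = −6551·829699 + 27746·195897
13 = 27746·7663188 − 256265·829699
13 = −256265·207735775 + 6946901·7663188
So 13 = (-256265)·207735775 + (6946901)·7663188.

13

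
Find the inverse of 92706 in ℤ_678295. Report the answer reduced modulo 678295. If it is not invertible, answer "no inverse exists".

658006

Run Euclid on (678295, 92706):
678295 = 7·92706 + 29353
92706 = 3·29353 + 4647
29353 = 6·4647 + 1471
4647 = 3·1471 + 234
1471 = 6·234 + 67
234 = 3·67 + 33
67 = 2·33 + 1
33 = 33·1 + 0
Since gcd(92706, 678295) = 1, back-substitute to write 1 as a combination:
1 = 67 − 2·33
1 = −2·234 + 7·67
1 = 7·1471 − 44·234
1 = −44·4647 + 139·1471
1 = 139·29353 − 878·4647
1 = −878·92706 + 2773·29353
1 = 2773·678295 − 20289·92706
Thus 92706·(-20289) ≡ 1 (mod 678295); reducing, -20289 mod 678295 = 658006.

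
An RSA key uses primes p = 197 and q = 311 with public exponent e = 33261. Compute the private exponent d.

9501

φ(n) = (p−1)(q−1) = 196·310 = 60760.
Need d with 33261·d ≡ 1 (mod 60760). Apply the extended Euclidean algorithm:
60760 = 1×33261 + 27499
33261 = 1×27499 + 5762
27499 = 4×5762 + 4451
5762 = 1×4451 + 1311
4451 = 3×1311 + 518
1311 = 2×518 + 275
518 = 1×275 + 243
275 = 1×243 + 32
243 = 7×32 + 19
32 = 1×19 + 13
19 = 1×13 + 6
13 = 2×6 + 1
6 = 6×1 + 0
Back-substitute:
1 = 13 − 2·6
1 = −2·19 + 3·13
1 = 3·32 − 5·19
1 = −5·243 + 38·32
1 = 38·275 − 43·243
1 = −43·518 + 81·275
1 = 81·1311 − 205·518
1 = −205·4451 + 696·1311
1 = 696·5762 − 901·4451
1 = −901·27499 + 4300·5762
1 = 4300·33261 − 5201·27499
1 = −5201·60760 + 9501·33261
So 33261·9501 ≡ 1 (mod 60760), hence d = 9501.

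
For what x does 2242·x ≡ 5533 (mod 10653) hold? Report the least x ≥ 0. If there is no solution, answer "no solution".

First find gcd(2242, 10653):
10653 = 4×2242 + 1685
2242 = 1×1685 + 557
1685 = 3×557 + 14
557 = 39×14 + 11
14 = 1×11 + 3
11 = 3×3 + 2
3 = 1×2 + 1
2 = 2×1 + 0
gcd = 1, so a unique solution mod 10653 exists.
Back-substitute for the Bézout coefficients:
1 = 3 − 2
1 = −11 + 4·3
1 = 4·14 − 5·11
1 = −5·557 + 199·14
1 = 199·1685 − 602·557
1 = −602·2242 + 801·1685
1 = 801·10653 − 3806·2242
So 2242·(-3806) ≡ 1 (mod 10653), giving 2242⁻¹ ≡ 6847.
x ≡ 2242⁻¹·5533 ≡ 6847·5533 ≡ 2383 (mod 10653).

2383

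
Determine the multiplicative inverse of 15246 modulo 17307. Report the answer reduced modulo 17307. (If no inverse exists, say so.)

no inverse exists

Compute gcd(15246, 17307):
17307 = 1×15246 + 2061
15246 = 7×2061 + 819
2061 = 2×819 + 423
819 = 1×423 + 396
423 = 1×396 + 27
396 = 14×27 + 18
27 = 1×18 + 9
18 = 2×9 + 0
gcd(15246, 17307) = 9 ≠ 1, so 15246 has no multiplicative inverse modulo 17307.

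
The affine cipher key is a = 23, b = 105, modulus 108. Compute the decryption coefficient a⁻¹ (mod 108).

Apply the Euclidean algorithm to 108 and 23:
108 = 4×23 + 16
23 = 1×16 + 7
16 = 2×7 + 2
7 = 3×2 + 1
2 = 2×1 + 0
gcd = 1, so the inverse exists. Back-substitute:
1 = 7 − 3·2
1 = −3·16 + 7·7
1 = 7·23 − 10·16
1 = −10·108 + 47·23
So 23·47 ≡ 1 (mod 108).

47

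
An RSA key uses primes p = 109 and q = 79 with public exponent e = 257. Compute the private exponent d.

φ(n) = (p−1)(q−1) = 108·78 = 8424.
Need d with 257·d ≡ 1 (mod 8424). Apply the extended Euclidean algorithm:
8424 = 32*257 + 200
257 = 1*200 + 57
200 = 3*57 + 29
57 = 1*29 + 28
29 = 1*28 + 1
28 = 28*1 + 0
Back-substitute:
1 = 29 − 28
1 = −57 + 2·29
1 = 2·200 − 7·57
1 = −7·257 + 9·200
1 = 9·8424 − 295·257
So 257·(-295) ≡ 1 (mod 8424), hence d ≡ -295 ≡ 8129 (mod 8424).

8129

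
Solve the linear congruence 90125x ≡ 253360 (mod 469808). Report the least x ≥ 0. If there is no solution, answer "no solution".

First find gcd(90125, 469808):
469808 = 5×90125 + 19183
90125 = 4×19183 + 13393
19183 = 1×13393 + 5790
13393 = 2×5790 + 1813
5790 = 3×1813 + 351
1813 = 5×351 + 58
351 = 6×58 + 3
58 = 19×3 + 1
3 = 3×1 + 0
gcd = 1, so a unique solution mod 469808 exists.
Back-substitute for the Bézout coefficients:
1 = 58 − 19·3
1 = −19·351 + 115·58
1 = 115·1813 − 594·351
1 = −594·5790 + 1897·1813
1 = 1897·13393 − 4388·5790
1 = −4388·19183 + 6285·13393
1 = 6285·90125 − 29528·19183
1 = −29528·469808 + 153925·90125
So 90125·(153925) ≡ 1 (mod 469808), giving 90125⁻¹ ≡ 153925.
x ≡ 90125⁻¹·253360 ≡ 153925·253360 ≡ 145728 (mod 469808).

145728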